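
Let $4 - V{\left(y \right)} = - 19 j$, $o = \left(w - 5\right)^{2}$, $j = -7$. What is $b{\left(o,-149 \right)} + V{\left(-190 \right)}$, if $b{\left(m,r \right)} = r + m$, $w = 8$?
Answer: $-269$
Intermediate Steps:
$o = 9$ ($o = \left(8 - 5\right)^{2} = 3^{2} = 9$)
$V{\left(y \right)} = -129$ ($V{\left(y \right)} = 4 - \left(-19\right) \left(-7\right) = 4 - 133 = -129$)
$b{\left(m,r \right)} = m + r$
$b{\left(o,-149 \right)} + V{\left(-190 \right)} = \left(9 - 149\right) - 129 = -140 - 129 = -269$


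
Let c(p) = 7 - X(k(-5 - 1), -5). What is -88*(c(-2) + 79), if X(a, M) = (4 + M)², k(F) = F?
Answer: -7480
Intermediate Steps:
c(p) = 6 (c(p) = 7 - (4 - 5)² = 7 - 1*(-1)² = 7 - 1*1 = 7 - 1 = 6)
-88*(c(-2) + 79) = -88*(6 + 79) = -88*85 = -7480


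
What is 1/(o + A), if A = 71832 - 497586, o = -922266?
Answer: -1/1348020 ≈ -7.4183e-7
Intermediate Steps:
A = -425754
1/(o + A) = 1/(-922266 - 425754) = 1/(-1348020) = -1/1348020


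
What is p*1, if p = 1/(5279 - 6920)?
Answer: -1/1641 ≈ -0.00060938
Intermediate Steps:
p = -1/1641 (p = 1/(-1641) = -1/1641 ≈ -0.00060938)
p*1 = -1/1641*1 = -1/1641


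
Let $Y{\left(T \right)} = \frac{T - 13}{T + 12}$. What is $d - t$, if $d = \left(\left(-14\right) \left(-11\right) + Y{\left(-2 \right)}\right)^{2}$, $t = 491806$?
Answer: $- \frac{1874199}{4} \approx -4.6855 \cdot 10^{5}$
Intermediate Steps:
$Y{\left(T \right)} = \frac{-13 + T}{12 + T}$
$d = \frac{93025}{4}$ ($d = \left(\left(-14\right) \left(-11\right) + \frac{-13 - 2}{12 - 2}\right)^{2} = \left(154 + \frac{1}{10} \left(-15\right)\right)^{2} = \left(154 - \frac{3}{2}\right)^{2} = \left(\frac{305}{2}\right)^{2} = \frac{93025}{4} \approx 23256.0$)
$d - t = \frac{93025}{4} - 491806 = - \frac{1874199}{4}$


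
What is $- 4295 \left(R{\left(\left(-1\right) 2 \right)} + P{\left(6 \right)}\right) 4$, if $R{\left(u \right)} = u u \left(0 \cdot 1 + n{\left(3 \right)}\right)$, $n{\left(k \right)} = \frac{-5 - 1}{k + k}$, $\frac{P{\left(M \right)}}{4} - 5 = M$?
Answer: $-687200$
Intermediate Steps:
$P{\left(M \right)} = 20 + 4 M$
$n{\left(k \right)} = - \frac{3}{k}$ ($n{\left(k \right)} = - \frac{6}{2 k} = - 6 \frac{1}{2 k} = - \frac{3}{k}$)
$R{\left(u \right)} = - u^{2}$ ($R{\left(u \right)} = u u \left(0 \cdot 1 - \frac{3}{3}\right) = u^{2} \left(0 - 1\right) = u^{2} \left(-1\right) = - u^{2}$)
$- 4295 \left(R{\left(\left(-1\right) 2 \right)} + P{\left(6 \right)}\right) 4 = - 4295 \left(- \left(\left(-1\right) 2\right)^{2} + \left(20 + 4 \cdot 6\right)\right) 4 = - 4295 \left(- \left(-2\right)^{2} + \left(20 + 24\right)\right) 4 = - 4295 \left(\left(-1\right) 4 + 44\right) 4 = - 4295 \left(-4 + 44\right) 4 = - 4295 \cdot 40 \cdot 4 = \left(-4295\right) 160 = -687200$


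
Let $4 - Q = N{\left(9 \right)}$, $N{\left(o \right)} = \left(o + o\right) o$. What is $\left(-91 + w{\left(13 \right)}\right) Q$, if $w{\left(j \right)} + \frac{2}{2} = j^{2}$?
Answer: $-12166$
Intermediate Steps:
$w{\left(j \right)} = -1 + j^{2}$
$N{\left(o \right)} = 2 o^{2}$ ($N{\left(o \right)} = 2 o o = 2 o^{2}$)
$Q = -158$ ($Q = 4 - 2 \cdot 9^{2} = 4 - 2 \cdot 81 = 4 - 162 = -158$)
$\left(-91 + w{\left(13 \right)}\right) Q = \left(-91 - \left(1 - 13^{2}\right)\right) \left(-158\right) = \left(-91 + \left(-1 + 169\right)\right) \left(-158\right) = \left(-91 + 168\right) \left(-158\right) = 77 \left(-158\right) = -12166$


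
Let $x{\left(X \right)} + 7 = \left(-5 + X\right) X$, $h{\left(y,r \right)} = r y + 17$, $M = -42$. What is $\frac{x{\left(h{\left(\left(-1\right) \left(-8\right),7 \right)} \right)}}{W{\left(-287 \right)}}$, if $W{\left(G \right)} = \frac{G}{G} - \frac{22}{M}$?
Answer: $\frac{104097}{32} \approx 3253.0$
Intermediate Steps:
$h{\left(y,r \right)} = 17 + r y$
$x{\left(X \right)} = -7 + X \left(-5 + X\right)$ ($x{\left(X \right)} = -7 + \left(-5 + X\right) X = -7 + X \left(-5 + X\right)$)
$W{\left(G \right)} = \frac{32}{21}$ ($W{\left(G \right)} = \frac{G}{G} - \frac{22}{-42} = 1 - - \frac{11}{21} = 1 + \frac{11}{21} = \frac{32}{21}$)
$\frac{x{\left(h{\left(\left(-1\right) \left(-8\right),7 \right)} \right)}}{W{\left(-287 \right)}} = \frac{-7 + \left(17 + 7 \left(\left(-1\right) \left(-8\right)\right)\right)^{2} - 5 \left(17 + 7 \left(\left(-1\right) \left(-8\right)\right)\right)}{\frac{32}{21}} = \left(-7 + \left(17 + 7 \cdot 8\right)^{2} - 5 \left(17 + 7 \cdot 8\right)\right) \frac{21}{32} = \left(-7 + \left(17 + 56\right)^{2} - 5 \left(17 + 56\right)\right) \frac{21}{32} = \left(-7 + 73^{2} - 365\right) \frac{21}{32} = \left(-7 + 5329 - 365\right) \frac{21}{32} = 4957 \cdot \frac{21}{32} = \frac{104097}{32}$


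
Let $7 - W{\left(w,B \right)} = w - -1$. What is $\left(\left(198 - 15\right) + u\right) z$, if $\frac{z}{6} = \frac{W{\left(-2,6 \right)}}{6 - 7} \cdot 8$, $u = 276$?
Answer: $-176256$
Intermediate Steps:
$W{\left(w,B \right)} = 6 - w$ ($W{\left(w,B \right)} = 7 - \left(w - -1\right) = 7 - \left(w + 1\right) = 7 - \left(1 + w\right) = 6 - w$)
$z = -384$ ($z = 6 \frac{6 - -2}{6 - 7} \cdot 8 = 6 \frac{6 + 2}{-1} \cdot 8 = 6 \left(-1\right) 8 \cdot 8 = 6 \left(\left(-8\right) 8\right) = 6 \left(-64\right) = -384$)
$\left(\left(198 - 15\right) + u\right) z = \left(\left(198 - 15\right) + 276\right) \left(-384\right) = \left(183 + 276\right) \left(-384\right) = 459 \left(-384\right) = -176256$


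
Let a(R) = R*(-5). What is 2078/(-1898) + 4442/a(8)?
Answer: -2128509/18980 ≈ -112.14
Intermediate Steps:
a(R) = -5*R
2078/(-1898) + 4442/a(8) = 2078/(-1898) + 4442/((-5*8)) = 2078*(-1/1898) + 4442/(-40) = -1039/949 + 4442*(-1/40) = -1039/949 - 2221/20 = -2128509/18980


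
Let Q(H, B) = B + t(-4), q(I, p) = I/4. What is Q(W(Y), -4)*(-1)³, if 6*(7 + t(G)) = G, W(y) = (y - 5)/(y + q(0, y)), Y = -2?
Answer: 35/3 ≈ 11.667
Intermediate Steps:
q(I, p) = I/4 (q(I, p) = I*(¼) = I/4)
W(y) = (-5 + y)/y (W(y) = (y - 5)/(y + (¼)*0) = (-5 + y)/(y + 0) = (-5 + y)/y)
t(G) = -7 + G/6
Q(H, B) = -23/3 + B (Q(H, B) = B + (-7 + (⅙)*(-4)) = B + (-7 - ⅔) = B - 23/3 = -23/3 + B)
Q(W(Y), -4)*(-1)³ = (-23/3 - 4)*(-1)³ = -35/3*(-1) = 35/3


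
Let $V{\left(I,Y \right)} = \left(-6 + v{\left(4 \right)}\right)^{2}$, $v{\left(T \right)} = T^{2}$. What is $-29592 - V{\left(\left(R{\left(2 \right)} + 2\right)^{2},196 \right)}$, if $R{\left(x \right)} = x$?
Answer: $-29692$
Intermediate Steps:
$V{\left(I,Y \right)} = 100$ ($V{\left(I,Y \right)} = \left(-6 + 4^{2}\right)^{2} = \left(-6 + 16\right)^{2} = 10^{2} = 100$)
$-29592 - V{\left(\left(R{\left(2 \right)} + 2\right)^{2},196 \right)} = -29592 - 100 = -29692$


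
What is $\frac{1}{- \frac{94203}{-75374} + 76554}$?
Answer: $\frac{75374}{5770275399} \approx 1.3062 \cdot 10^{-5}$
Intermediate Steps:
$\frac{1}{- \frac{94203}{-75374} + 76554} = \frac{1}{\left(-94203\right) \left(- \frac{1}{75374}\right) + 76554} = \frac{1}{\frac{94203}{75374} + 76554} = \frac{1}{\frac{5770275399}{75374}} = \frac{75374}{5770275399}$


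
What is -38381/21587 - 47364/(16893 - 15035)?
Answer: -546879283/20054323 ≈ -27.270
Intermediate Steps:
-38381/21587 - 47364/(16893 - 15035) = -38381*1/21587 - 47364/1858 = -38381/21587 - 47364*1/1858 = -38381/21587 - 23682/929 = -546879283/20054323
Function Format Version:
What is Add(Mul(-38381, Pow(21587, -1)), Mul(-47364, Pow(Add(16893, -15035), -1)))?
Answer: Rational(-546879283, 20054323) ≈ -27.270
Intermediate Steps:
Add(Mul(-38381, Pow(21587, -1)), Mul(-47364, Pow(Add(16893, -15035), -1))) = Add(Mul(-38381, Rational(1, 21587)), Mul(-47364, Pow(1858, -1))) = Add(Rational(-38381, 21587), Mul(-47364, Rational(1, 1858))) = Add(Rational(-38381, 21587), Rational(-23682, 929)) = Rational(-546879283, 20054323)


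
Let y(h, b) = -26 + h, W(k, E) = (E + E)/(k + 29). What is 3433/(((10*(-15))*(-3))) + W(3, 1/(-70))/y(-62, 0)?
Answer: 33835693/4435200 ≈ 7.6289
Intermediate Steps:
W(k, E) = 2*E/(29 + k) (W(k, E) = (2*E)/(29 + k) = 2*E/(29 + k))
3433/(((10*(-15))*(-3))) + W(3, 1/(-70))/y(-62, 0) = 3433/(((10*(-15))*(-3))) + (2/(-70*(29 + 3)))/(-26 - 62) = 3433/((-150*(-3))) + (2*(-1/70)/32)/(-88) = 3433/450 + (2*(-1/70)*(1/32))*(-1/88) = 3433*(1/450) - 1/1120*(-1/88) = 3433/450 + 1/98560 = 33835693/4435200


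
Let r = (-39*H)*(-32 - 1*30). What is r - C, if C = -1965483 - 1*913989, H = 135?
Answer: 3205902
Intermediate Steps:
C = -2879472 (C = -1965483 - 913989 = -2879472)
r = 326430 (r = (-39*135)*(-32 - 1*30) = -5265*(-32 - 30) = -5265*(-62) = 326430)
r - C = 326430 - 1*(-2879472) = 326430 + 2879472 = 3205902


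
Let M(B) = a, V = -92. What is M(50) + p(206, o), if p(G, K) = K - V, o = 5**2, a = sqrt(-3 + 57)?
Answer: 117 + 3*sqrt(6) ≈ 124.35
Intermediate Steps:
a = 3*sqrt(6) (a = sqrt(54) = 3*sqrt(6) ≈ 7.3485)
o = 25
p(G, K) = 92 + K (p(G, K) = K - 1*(-92) = K + 92 = 92 + K)
M(B) = 3*sqrt(6)
M(50) + p(206, o) = 3*sqrt(6) + (92 + 25) = 3*sqrt(6) + 117 = 117 + 3*sqrt(6)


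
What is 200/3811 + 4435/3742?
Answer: 17650185/14260762 ≈ 1.2377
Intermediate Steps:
200/3811 + 4435/3742 = 17650185/14260762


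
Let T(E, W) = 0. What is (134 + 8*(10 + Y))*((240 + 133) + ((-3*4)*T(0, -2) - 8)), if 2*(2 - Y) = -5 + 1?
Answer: 89790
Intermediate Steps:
Y = 4 (Y = 2 - (-5 + 1)/2 = 2 - 1/2*(-4) = 2 + 2 = 4)
(134 + 8*(10 + Y))*((240 + 133) + ((-3*4)*T(0, -2) - 8)) = (134 + 8*(10 + 4))*((240 + 133) + (-3*4*0 - 8)) = (134 + 8*14)*(373 + (-12*0 - 8)) = (134 + 112)*(373 + (0 - 8)) = 246*(373 - 8) = 246*365 = 89790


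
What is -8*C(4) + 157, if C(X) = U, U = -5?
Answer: 197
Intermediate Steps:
C(X) = -5
-8*C(4) + 157 = -8*(-5) + 157 = 40 + 157 = 197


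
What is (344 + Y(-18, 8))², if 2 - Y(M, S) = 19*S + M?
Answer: 44944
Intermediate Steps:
Y(M, S) = 2 - M - 19*S (Y(M, S) = 2 - (19*S + M) = 2 - (M + 19*S) = 2 + (-M - 19*S) = 2 - M - 19*S)
(344 + Y(-18, 8))² = (344 + (2 - 1*(-18) - 19*8))² = (344 + (2 + 18 - 152))² = (344 - 132)² = 212² = 44944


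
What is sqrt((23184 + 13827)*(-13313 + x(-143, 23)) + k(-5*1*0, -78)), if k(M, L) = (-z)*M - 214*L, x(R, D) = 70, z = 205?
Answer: I*sqrt(490119981) ≈ 22139.0*I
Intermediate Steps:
k(M, L) = -214*L - 205*M (k(M, L) = (-1*205)*M - 214*L = -205*M - 214*L = -214*L - 205*M)
sqrt((23184 + 13827)*(-13313 + x(-143, 23)) + k(-5*1*0, -78)) = sqrt((23184 + 13827)*(-13313 + 70) + (-214*(-78) - 205*(-5*1)*0)) = sqrt(37011*(-13243) + (16692 - (-1025)*0)) = sqrt(-490136673 + (16692 - 205*0)) = sqrt(-490136673 + (16692 + 0)) = sqrt(-490136673 + 16692) = sqrt(-490119981) = I*sqrt(490119981)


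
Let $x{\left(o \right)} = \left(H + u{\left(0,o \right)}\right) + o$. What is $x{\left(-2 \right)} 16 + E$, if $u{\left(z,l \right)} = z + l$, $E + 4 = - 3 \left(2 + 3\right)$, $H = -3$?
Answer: $-131$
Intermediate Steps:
$E = -19$ ($E = -4 - 3 \left(2 + 3\right) = -4 - 15 = -19$)
$u{\left(z,l \right)} = l + z$
$x{\left(o \right)} = -3 + 2 o$ ($x{\left(o \right)} = \left(-3 + \left(o + 0\right)\right) + o = \left(-3 + o\right) + o = -3 + 2 o$)
$x{\left(-2 \right)} 16 + E = \left(-3 + 2 \left(-2\right)\right) 16 - 19 = \left(-3 - 4\right) 16 - 19 = \left(-7\right) 16 - 19 = -112 - 19 = -131$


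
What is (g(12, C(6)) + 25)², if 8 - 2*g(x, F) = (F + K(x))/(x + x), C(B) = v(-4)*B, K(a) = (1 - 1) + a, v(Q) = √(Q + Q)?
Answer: (115 - I*√2)²/16 ≈ 826.44 - 20.329*I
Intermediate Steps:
v(Q) = √2*√Q (v(Q) = √(2*Q) = √2*√Q)
K(a) = a (K(a) = 0 + a = a)
C(B) = 2*I*B*√2 (C(B) = (√2*√(-4))*B = (√2*(2*I))*B = (2*I*√2)*B = 2*I*B*√2)
g(x, F) = 4 - (F + x)/(4*x) (g(x, F) = 4 - (F + x)/(2*(x + x)) = 4 - (F + x)/(2*(2*x)) = 4 - (F + x)*1/(2*x)/2 = 4 - (F + x)/(4*x))
(g(12, C(6)) + 25)² = ((¼)*(-2*I*6*√2 + 15*12)/12 + 25)² = ((¼)*(1/12)*(-12*I*√2 + 180) + 25)² = ((¼)*(1/12)*(180 - 12*I*√2) + 25)² = ((15/4 - I*√2/4) + 25)² = (115/4 - I*√2/4)²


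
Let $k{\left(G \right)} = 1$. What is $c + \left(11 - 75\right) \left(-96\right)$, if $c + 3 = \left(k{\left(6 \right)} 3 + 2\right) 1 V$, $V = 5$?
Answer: $6166$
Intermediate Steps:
$c = 22$ ($c = -3 + \left(1 \cdot 3 + 2\right) 1 \cdot 5 = -3 + \left(3 + 2\right) 1 \cdot 5 = -3 + 5 \cdot 1 \cdot 5 = -3 + 5 \cdot 5 = -3 + 25 = 22$)
$c + \left(11 - 75\right) \left(-96\right) = 22 + \left(11 - 75\right) \left(-96\right) = 22 - -6144 = 22 + 6144 = 6166$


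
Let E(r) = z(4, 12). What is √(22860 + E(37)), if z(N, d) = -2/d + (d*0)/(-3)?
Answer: √822954/6 ≈ 151.19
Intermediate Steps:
z(N, d) = -2/d (z(N, d) = -2/d + 0*(-⅓) = -2/d + 0 = -2/d)
E(r) = -⅙ (E(r) = -2/12 = -2*1/12 = -⅙)
√(22860 + E(37)) = √(22860 - ⅙) = √(137159/6) = √822954/6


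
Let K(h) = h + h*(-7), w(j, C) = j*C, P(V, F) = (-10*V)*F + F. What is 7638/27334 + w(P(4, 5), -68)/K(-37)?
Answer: 30345373/505679 ≈ 60.009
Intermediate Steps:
P(V, F) = F - 10*F*V (P(V, F) = -10*F*V + F = F - 10*F*V)
w(j, C) = C*j
K(h) = -6*h (K(h) = h - 7*h = -6*h)
7638/27334 + w(P(4, 5), -68)/K(-37) = 7638/27334 + (-340*(1 - 10*4))/((-6*(-37))) = 7638*(1/27334) - 340*(1 - 40)/222 = 3819/13667 - 340*(-39)*(1/222) = 3819/13667 - 68*(-195)*(1/222) = 3819/13667 + 13260*(1/222) = 3819/13667 + 2210/37 = 30345373/505679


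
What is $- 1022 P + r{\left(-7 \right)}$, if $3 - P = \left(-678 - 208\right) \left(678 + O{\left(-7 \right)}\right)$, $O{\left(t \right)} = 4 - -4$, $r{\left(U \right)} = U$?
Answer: $-621170585$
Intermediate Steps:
$O{\left(t \right)} = 8$ ($O{\left(t \right)} = 4 + 4 = 8$)
$P = 607799$ ($P = 3 - \left(-678 - 208\right) \left(678 + 8\right) = 3 - \left(-886\right) 686 = 3 - -607796 = 3 + 607796 = 607799$)
$- 1022 P + r{\left(-7 \right)} = \left(-1022\right) 607799 - 7 = -621170578 - 7 = -621170585$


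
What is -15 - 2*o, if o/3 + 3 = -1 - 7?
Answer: 51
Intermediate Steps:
o = -33 (o = -9 + 3*(-1 - 7) = -9 + 3*(-8) = -9 - 24 = -33)
-15 - 2*o = -15 - 2*(-33) = -15 + 66 = 51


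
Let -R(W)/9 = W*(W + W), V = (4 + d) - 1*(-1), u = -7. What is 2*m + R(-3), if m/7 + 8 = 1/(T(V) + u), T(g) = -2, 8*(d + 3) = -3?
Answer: -2480/9 ≈ -275.56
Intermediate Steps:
d = -27/8 (d = -3 + (⅛)*(-3) = -3 - 3/8 = -27/8 ≈ -3.3750)
V = 13/8 (V = (4 - 27/8) - 1*(-1) = 5/8 + 1 = 13/8 ≈ 1.6250)
R(W) = -18*W² (R(W) = -9*W*(W + W) = -9*W*2*W = -18*W²)
m = -511/9 (m = -56 + 7/(-2 - 7) = -56 + 7/(-9) = -56 + 7*(-⅑) = -56 - 7/9 = -511/9 ≈ -56.778)
2*m + R(-3) = 2*(-511/9) - 18*(-3)² = -1022/9 - 18*9 = -1022/9 - 162 = -2480/9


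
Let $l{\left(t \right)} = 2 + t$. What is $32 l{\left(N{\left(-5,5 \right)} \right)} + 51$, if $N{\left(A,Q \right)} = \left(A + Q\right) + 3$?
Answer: $211$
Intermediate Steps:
$N{\left(A,Q \right)} = 3 + A + Q$
$32 l{\left(N{\left(-5,5 \right)} \right)} + 51 = 32 \left(2 + \left(3 - 5 + 5\right)\right) + 51 = 32 \left(2 + 3\right) + 51 = 32 \cdot 5 + 51 = 160 + 51 = 211$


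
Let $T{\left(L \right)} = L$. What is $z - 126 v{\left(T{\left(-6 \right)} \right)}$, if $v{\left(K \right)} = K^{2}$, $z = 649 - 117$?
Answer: $-4004$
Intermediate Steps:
$z = 532$ ($z = 649 - 117 = 532$)
$z - 126 v{\left(T{\left(-6 \right)} \right)} = 532 - 126 \left(-6\right)^{2} = 532 - 4536 = -4004$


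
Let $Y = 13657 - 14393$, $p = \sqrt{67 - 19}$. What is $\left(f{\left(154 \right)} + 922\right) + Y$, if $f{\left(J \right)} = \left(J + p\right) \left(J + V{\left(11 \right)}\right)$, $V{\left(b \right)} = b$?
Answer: $25596 + 660 \sqrt{3} \approx 26739.0$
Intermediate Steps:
$p = 4 \sqrt{3}$ ($p = \sqrt{48} = 4 \sqrt{3} \approx 6.9282$)
$f{\left(J \right)} = \left(11 + J\right) \left(J + 4 \sqrt{3}\right)$ ($f{\left(J \right)} = \left(J + 4 \sqrt{3}\right) \left(J + 11\right) = \left(J + 4 \sqrt{3}\right) \left(11 + J\right) = \left(11 + J\right) \left(J + 4 \sqrt{3}\right)$)
$Y = -736$
$\left(f{\left(154 \right)} + 922\right) + Y = \left(\left(154^{2} + 11 \cdot 154 + 44 \sqrt{3} + 4 \cdot 154 \sqrt{3}\right) + 922\right) - 736 = \left(\left(23716 + 1694 + 44 \sqrt{3} + 616 \sqrt{3}\right) + 922\right) - 736 = \left(\left(25410 + 660 \sqrt{3}\right) + 922\right) - 736 = \left(26332 + 660 \sqrt{3}\right) - 736 = 25596 + 660 \sqrt{3}$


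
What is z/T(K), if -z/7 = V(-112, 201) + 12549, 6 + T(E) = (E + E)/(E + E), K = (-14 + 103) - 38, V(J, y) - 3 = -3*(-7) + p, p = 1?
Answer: 88018/5 ≈ 17604.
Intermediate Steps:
V(J, y) = 25 (V(J, y) = 3 + (-3*(-7) + 1) = 3 + (21 + 1) = 3 + 22 = 25)
K = 51 (K = 89 - 38 = 51)
T(E) = -5 (T(E) = -6 + (E + E)/(E + E) = -6 + (2*E)/((2*E)) = -6 + (2*E)*(1/(2*E)) = -6 + 1 = -5)
z = -88018 (z = -7*(25 + 12549) = -7*12574 = -88018)
z/T(K) = -88018/(-5) = -88018*(-⅕) = 88018/5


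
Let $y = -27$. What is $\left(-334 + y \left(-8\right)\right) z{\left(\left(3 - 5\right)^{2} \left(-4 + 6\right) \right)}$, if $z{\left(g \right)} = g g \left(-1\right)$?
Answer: $7552$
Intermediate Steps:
$z{\left(g \right)} = - g^{2}$ ($z{\left(g \right)} = g^{2} \left(-1\right) = - g^{2}$)
$\left(-334 + y \left(-8\right)\right) z{\left(\left(3 - 5\right)^{2} \left(-4 + 6\right) \right)} = \left(-334 - -216\right) \left(- \left(\left(3 - 5\right)^{2} \left(-4 + 6\right)\right)^{2}\right) = \left(-334 + 216\right) \left(- \left(\left(-2\right)^{2} \cdot 2\right)^{2}\right) = - 118 \left(- \left(4 \cdot 2\right)^{2}\right) = - 118 \left(- 8^{2}\right) = - 118 \left(\left(-1\right) 64\right) = \left(-118\right) \left(-64\right) = 7552$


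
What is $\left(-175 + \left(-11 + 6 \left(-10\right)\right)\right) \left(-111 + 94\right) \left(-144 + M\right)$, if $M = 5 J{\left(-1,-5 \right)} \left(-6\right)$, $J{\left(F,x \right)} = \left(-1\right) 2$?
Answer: $-351288$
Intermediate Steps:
$J{\left(F,x \right)} = -2$
$M = 60$ ($M = 5 \left(-2\right) \left(-6\right) = \left(-10\right) \left(-6\right) = 60$)
$\left(-175 + \left(-11 + 6 \left(-10\right)\right)\right) \left(-111 + 94\right) \left(-144 + M\right) = \left(-175 + \left(-11 + 6 \left(-10\right)\right)\right) \left(-111 + 94\right) \left(-144 + 60\right) = \left(-175 - 71\right) \left(\left(-17\right) \left(-84\right)\right) = \left(-175 - 71\right) 1428 = \left(-246\right) 1428 = -351288$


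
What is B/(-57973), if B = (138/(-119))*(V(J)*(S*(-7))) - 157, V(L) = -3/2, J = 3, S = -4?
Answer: 1841/985541 ≈ 0.0018680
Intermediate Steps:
V(L) = -3/2 (V(L) = -3*½ = -3/2)
B = -1841/17 (B = (138/(-119))*(-(-6)*(-7)) - 157 = (138*(-1/119))*(-3/2*28) - 157 = -138/119*(-42) - 157 = 828/17 - 157 = -1841/17 ≈ -108.29)
B/(-57973) = -1841/17/(-57973) = -1841/17*(-1/57973) = 1841/985541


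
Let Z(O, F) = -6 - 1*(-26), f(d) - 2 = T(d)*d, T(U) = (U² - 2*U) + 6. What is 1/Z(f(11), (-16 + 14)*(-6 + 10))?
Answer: 1/20 ≈ 0.050000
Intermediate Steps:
T(U) = 6 + U² - 2*U
f(d) = 2 + d*(6 + d² - 2*d) (f(d) = 2 + (6 + d² - 2*d)*d = 2 + d*(6 + d² - 2*d))
Z(O, F) = 20 (Z(O, F) = -6 + 26 = 20)
1/Z(f(11), (-16 + 14)*(-6 + 10)) = 1/20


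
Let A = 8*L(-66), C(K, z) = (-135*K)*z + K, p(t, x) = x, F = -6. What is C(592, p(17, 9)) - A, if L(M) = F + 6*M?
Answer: -715472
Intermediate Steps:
C(K, z) = K - 135*K*z (C(K, z) = -135*K*z + K = K - 135*K*z)
L(M) = -6 + 6*M
A = -3216 (A = 8*(-6 + 6*(-66)) = 8*(-6 - 396) = 8*(-402) = -3216)
C(592, p(17, 9)) - A = 592*(1 - 135*9) - 1*(-3216) = 592*(1 - 1215) + 3216 = 592*(-1214) + 3216 = -718688 + 3216 = -715472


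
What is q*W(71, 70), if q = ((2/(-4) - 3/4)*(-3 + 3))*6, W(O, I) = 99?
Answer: 0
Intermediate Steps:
q = 0 (q = ((2*(-1/4) - 3*1/4)*0)*6 = ((-1/2 - 3/4)*0)*6 = -5/4*0*6 = 0*6 = 0)
q*W(71, 70) = 0*99 = 0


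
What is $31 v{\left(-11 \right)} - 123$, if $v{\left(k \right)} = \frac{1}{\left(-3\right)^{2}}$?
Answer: $- \frac{1076}{9} \approx -119.56$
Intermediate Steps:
$v{\left(k \right)} = \frac{1}{9}$
$31 v{\left(-11 \right)} - 123 = 31 \cdot \frac{1}{9} - 123 = \frac{31}{9} - 123 = - \frac{1076}{9}$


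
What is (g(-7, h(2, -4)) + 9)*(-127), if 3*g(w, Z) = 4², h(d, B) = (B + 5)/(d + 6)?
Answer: -5461/3 ≈ -1820.3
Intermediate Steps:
h(d, B) = (5 + B)/(6 + d)
g(w, Z) = 16/3 (g(w, Z) = (⅓)*4² = (⅓)*16 = 16/3)
(g(-7, h(2, -4)) + 9)*(-127) = (16/3 + 9)*(-127) = (43/3)*(-127) = -5461/3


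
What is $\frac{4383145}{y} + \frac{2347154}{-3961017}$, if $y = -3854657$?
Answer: $- \frac{26409185454643}{15268361906169} \approx -1.7297$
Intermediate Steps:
$\frac{4383145}{y} + \frac{2347154}{-3961017} = \frac{4383145}{-3854657} + \frac{2347154}{-3961017} = 4383145 \left(- \frac{1}{3854657}\right) + 2347154 \left(- \frac{1}{3961017}\right) = - \frac{4383145}{3854657} - \frac{2347154}{3961017} = - \frac{26409185454643}{15268361906169}$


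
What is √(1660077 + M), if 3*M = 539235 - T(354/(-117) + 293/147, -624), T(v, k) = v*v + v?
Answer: 2*√15117490253895/5733 ≈ 1356.4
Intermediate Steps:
T(v, k) = v + v² (T(v, k) = v² + v = v + v²)
M = 1969243498109/10955763 (M = (539235 - (354/(-117) + 293/147)*(1 + (354/(-117) + 293/147)))/3 = (539235 - (354*(-1/117) + 293*(1/147))*(1 + (354*(-1/117) + 293*(1/147))))/3 = (539235 - (-118/39 + 293/147)*(1 + (-118/39 + 293/147)))/3 = (539235 - (-1973)*(1 - 1973/1911)/1911)/3 = (539235 - (-1973)*(-62)/(1911*1911))/3 = (539235 - 1*122326/3651921)/3 = (539235 - 122326/3651921)/3 = (⅓)*(1969243498109/3651921) = 1969243498109/10955763 ≈ 1.7975e+5)
√(1660077 + M) = √(1660077 + 1969243498109/10955763) = √(20156653671860/10955763) = 2*√15117490253895/5733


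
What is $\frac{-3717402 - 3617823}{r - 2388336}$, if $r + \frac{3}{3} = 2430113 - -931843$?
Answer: $- \frac{7335225}{973619} \approx -7.534$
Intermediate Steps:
$r = 3361955$ ($r = -1 + \left(2430113 - -931843\right) = -1 + \left(2430113 + 931843\right) = -1 + 3361956 = 3361955$)
$\frac{-3717402 - 3617823}{r - 2388336} = \frac{-3717402 - 3617823}{3361955 - 2388336} = - \frac{7335225}{3361955 + \left(\left(-671584 + 555099\right) - 2271851\right)} = - \frac{7335225}{3361955 - 2388336} = - \frac{7335225}{973619}$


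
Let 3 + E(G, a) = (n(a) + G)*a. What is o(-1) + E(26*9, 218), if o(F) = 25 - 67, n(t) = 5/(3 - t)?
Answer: 2191363/43 ≈ 50962.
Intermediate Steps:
E(G, a) = -3 + a*(G - 5/(-3 + a)) (E(G, a) = -3 + (-5/(-3 + a) + G)*a = -3 + (G - 5/(-3 + a))*a = -3 + a*(G - 5/(-3 + a)))
o(F) = -42
o(-1) + E(26*9, 218) = -42 + (-5*218 + (-3 + 218)*(-3 + (26*9)*218))/(-3 + 218) = -42 + (-1090 + 215*(-3 + 234*218))/215 = -42 + (-1090 + 215*(-3 + 51012))/215 = -42 + (-1090 + 215*51009)/215 = -42 + (-1090 + 10966935)/215 = -42 + (1/215)*10965845 = -42 + 2193169/43 = 2191363/43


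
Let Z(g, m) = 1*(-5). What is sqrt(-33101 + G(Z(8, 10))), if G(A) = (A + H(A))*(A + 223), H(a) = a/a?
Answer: I*sqrt(33973) ≈ 184.32*I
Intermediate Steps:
H(a) = 1
Z(g, m) = -5
G(A) = (1 + A)*(223 + A) (G(A) = (A + 1)*(A + 223) = (1 + A)*(223 + A))
sqrt(-33101 + G(Z(8, 10))) = sqrt(-33101 + (223 + (-5)**2 + 224*(-5))) = sqrt(-33101 + (223 + 25 - 1120)) = sqrt(-33101 - 872) = sqrt(-33973) = I*sqrt(33973)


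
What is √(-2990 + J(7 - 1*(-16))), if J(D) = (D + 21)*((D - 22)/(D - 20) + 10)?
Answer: I*√22818/3 ≈ 50.352*I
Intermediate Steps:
J(D) = (10 + (-22 + D)/(-20 + D))*(21 + D) (J(D) = (21 + D)*((-22 + D)/(-20 + D) + 10) = (21 + D)*(10 + (-22 + D)/(-20 + D)) = (10 + (-22 + D)/(-20 + D))*(21 + D))
√(-2990 + J(7 - 1*(-16))) = √(-2990 + (-4662 + 9*(7 - 1*(-16)) + 11*(7 - 1*(-16))²)/(-20 + (7 - 1*(-16)))) = √(-2990 + (-4662 + 9*(7 + 16) + 11*(7 + 16)²)/(-20 + (7 + 16))) = √(-2990 + (-4662 + 9*23 + 11*23²)/(-20 + 23)) = √(-2990 + (-4662 + 207 + 11*529)/3) = √(-2990 + (-4662 + 207 + 5819)/3) = √(-2990 + (⅓)*1364) = √(-2990 + 1364/3) = √(-7606/3) = I*√22818/3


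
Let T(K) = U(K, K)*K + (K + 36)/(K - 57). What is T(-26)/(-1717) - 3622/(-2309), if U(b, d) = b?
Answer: 386644560/329057899 ≈ 1.1750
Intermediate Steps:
T(K) = K**2 + (36 + K)/(-57 + K) (T(K) = K*K + (K + 36)/(K - 57) = K**2 + (36 + K)/(-57 + K))
T(-26)/(-1717) - 3622/(-2309) = ((36 - 26 + (-26)**3 - 57*(-26)**2)/(-57 - 26))/(-1717) - 3622/(-2309) = ((36 - 26 - 17576 - 57*676)/(-83))*(-1/1717) - 3622*(-1/2309) = -(36 - 26 - 17576 - 38532)/83*(-1/1717) + 3622/2309 = -1/83*(-56098)*(-1/1717) + 3622/2309 = (56098/83)*(-1/1717) + 3622/2309 = -56098/142511 + 3622/2309 = 386644560/329057899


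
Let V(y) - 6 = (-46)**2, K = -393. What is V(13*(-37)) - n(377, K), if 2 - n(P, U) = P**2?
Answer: 144249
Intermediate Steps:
V(y) = 2122 (V(y) = 6 + (-46)**2 = 6 + 2116 = 2122)
n(P, U) = 2 - P**2
V(13*(-37)) - n(377, K) = 2122 - (2 - 1*377**2) = 2122 - (2 - 1*142129) = 2122 - (2 - 142129) = 2122 - 1*(-142127) = 2122 + 142127 = 144249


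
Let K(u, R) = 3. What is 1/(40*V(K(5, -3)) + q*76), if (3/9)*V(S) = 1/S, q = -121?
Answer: -1/9156 ≈ -0.00010922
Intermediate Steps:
V(S) = 3/S
1/(40*V(K(5, -3)) + q*76) = 1/(40*(3/3) - 121*76) = 1/(40*(3*(⅓)) - 9196) = 1/(40*1 - 9196) = 1/(40 - 9196) = 1/(-9156) = -1/9156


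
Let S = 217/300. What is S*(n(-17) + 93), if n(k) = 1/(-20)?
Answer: 403403/6000 ≈ 67.234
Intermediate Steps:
S = 217/300 (S = 217*(1/300) = 217/300 ≈ 0.72333)
n(k) = -1/20
S*(n(-17) + 93) = 217*(-1/20 + 93)/300 = (217/300)*(1859/20) = 403403/6000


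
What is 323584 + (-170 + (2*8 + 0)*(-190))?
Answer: 320374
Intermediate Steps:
323584 + (-170 + (2*8 + 0)*(-190)) = 323584 + (-170 + (16 + 0)*(-190)) = 323584 + (-170 + 16*(-190)) = 323584 + (-170 - 3040) = 323584 - 3210 = 320374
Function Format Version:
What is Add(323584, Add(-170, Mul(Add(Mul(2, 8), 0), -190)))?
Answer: 320374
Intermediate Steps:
Add(323584, Add(-170, Mul(Add(Mul(2, 8), 0), -190))) = Add(323584, Add(-170, Mul(Add(16, 0), -190))) = Add(323584, Add(-170, Mul(16, -190))) = Add(323584, Add(-170, -3040)) = Add(323584, -3210) = 320374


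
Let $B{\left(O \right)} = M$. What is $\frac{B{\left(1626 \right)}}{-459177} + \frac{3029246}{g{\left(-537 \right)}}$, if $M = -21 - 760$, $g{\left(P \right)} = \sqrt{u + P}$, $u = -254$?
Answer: $\frac{781}{459177} - \frac{3029246 i \sqrt{791}}{791} \approx 0.0017009 - 1.0771 \cdot 10^{5} i$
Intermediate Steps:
$g{\left(P \right)} = \sqrt{-254 + P}$
$M = -781$
$B{\left(O \right)} = -781$
$\frac{B{\left(1626 \right)}}{-459177} + \frac{3029246}{g{\left(-537 \right)}} = - \frac{781}{-459177} + \frac{3029246}{\sqrt{-254 - 537}} = \left(-781\right) \left(- \frac{1}{459177}\right) + \frac{3029246}{\sqrt{-791}} = \frac{781}{459177} + \frac{3029246}{i \sqrt{791}} = \frac{781}{459177} + 3029246 \left(- \frac{i \sqrt{791}}{791}\right) = \frac{781}{459177} - \frac{3029246 i \sqrt{791}}{791}$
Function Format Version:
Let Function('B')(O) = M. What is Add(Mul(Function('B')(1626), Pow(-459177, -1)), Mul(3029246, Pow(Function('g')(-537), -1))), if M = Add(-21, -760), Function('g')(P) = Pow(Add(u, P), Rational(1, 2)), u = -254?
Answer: Add(Rational(781, 459177), Mul(Rational(-3029246, 791), I, Pow(791, Rational(1, 2)))) ≈ Add(0.0017009, Mul(-1.0771e+5, I))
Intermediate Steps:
Function('g')(P) = Pow(Add(-254, P), Rational(1, 2))
M = -781
Function('B')(O) = -781
Add(Mul(Function('B')(1626), Pow(-459177, -1)), Mul(3029246, Pow(Function('g')(-537), -1))) = Add(Mul(-781, Pow(-459177, -1)), Mul(3029246, Pow(Pow(Add(-254, -537), Rational(1, 2)), -1))) = Add(Mul(-781, Rational(-1, 459177)), Mul(3029246, Pow(Pow(-791, Rational(1, 2)), -1))) = Add(Rational(781, 459177), Mul(3029246, Pow(Mul(I, Pow(791, Rational(1, 2))), -1))) = Add(Rational(781, 459177), Mul(3029246, Mul(Rational(-1, 791), I, Pow(791, Rational(1, 2))))) = Add(Rational(781, 459177), Mul(Rational(-3029246, 791), I, Pow(791, Rational(1, 2))))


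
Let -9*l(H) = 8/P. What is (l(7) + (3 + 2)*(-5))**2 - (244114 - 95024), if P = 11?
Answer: -1455065801/9801 ≈ -1.4846e+5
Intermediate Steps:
l(H) = -8/99 (l(H) = -8/(9*11) = -1/9*8/11 = -8/99)
(l(7) + (3 + 2)*(-5))**2 - (244114 - 95024) = (-8/99 + (3 + 2)*(-5))**2 - (244114 - 95024) = (-8/99 + 5*(-5))**2 - 1*149090 = (-8/99 - 25)**2 - 149090 = (-2483/99)**2 - 149090 = 6165289/9801 - 149090 = -1455065801/9801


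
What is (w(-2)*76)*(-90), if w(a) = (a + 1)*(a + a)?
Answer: -27360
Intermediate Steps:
w(a) = 2*a*(1 + a) (w(a) = (1 + a)*(2*a) = 2*a*(1 + a))
(w(-2)*76)*(-90) = ((2*(-2)*(1 - 2))*76)*(-90) = ((2*(-2)*(-1))*76)*(-90) = (4*76)*(-90) = 304*(-90) = -27360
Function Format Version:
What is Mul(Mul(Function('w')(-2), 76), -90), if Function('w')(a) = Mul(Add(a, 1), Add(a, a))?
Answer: -27360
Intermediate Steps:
Function('w')(a) = Mul(2, a, Add(1, a)) (Function('w')(a) = Mul(Add(1, a), Mul(2, a)) = Mul(2, a, Add(1, a)))
Mul(Mul(Function('w')(-2), 76), -90) = Mul(Mul(Mul(2, -2, Add(1, -2)), 76), -90) = Mul(Mul(Mul(2, -2, -1), 76), -90) = Mul(Mul(4, 76), -90) = Mul(304, -90) = -27360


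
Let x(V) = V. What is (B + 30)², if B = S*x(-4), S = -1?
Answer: 1156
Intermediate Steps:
B = 4 (B = -1*(-4) = 4)
(B + 30)² = (4 + 30)² = 34² = 1156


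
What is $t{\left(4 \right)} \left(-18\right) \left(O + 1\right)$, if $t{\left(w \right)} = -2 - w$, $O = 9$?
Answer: $1080$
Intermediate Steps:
$t{\left(4 \right)} \left(-18\right) \left(O + 1\right) = \left(-2 - 4\right) \left(-18\right) \left(9 + 1\right) = \left(-2 - 4\right) \left(-18\right) 10 = \left(-6\right) \left(-18\right) 10 = 108 \cdot 10 = 1080$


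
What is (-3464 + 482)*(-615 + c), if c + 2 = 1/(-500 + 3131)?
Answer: 1613586044/877 ≈ 1.8399e+6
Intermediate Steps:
c = -5261/2631 (c = -2 + 1/(-500 + 3131) = -2 + 1/2631 = -5261/2631 ≈ -1.9996)
(-3464 + 482)*(-615 + c) = (-3464 + 482)*(-615 - 5261/2631) = -2982*(-1623326/2631) = 1613586044/877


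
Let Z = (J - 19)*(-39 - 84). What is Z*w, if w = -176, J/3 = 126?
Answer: 7771632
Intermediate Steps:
J = 378 (J = 3*126 = 378)
Z = -44157 (Z = (378 - 19)*(-39 - 84) = 359*(-123) = -44157)
Z*w = -44157*(-176) = 7771632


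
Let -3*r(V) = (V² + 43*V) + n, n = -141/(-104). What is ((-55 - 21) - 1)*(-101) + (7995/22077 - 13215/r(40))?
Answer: 19800031854688/2541953139 ≈ 7789.3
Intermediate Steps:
n = 141/104 (n = -141*(-1/104) = 141/104 ≈ 1.3558)
r(V) = -47/104 - 43*V/3 - V²/3 (r(V) = -((V² + 43*V) + 141/104)/3 = -(141/104 + V² + 43*V)/3 = -47/104 - 43*V/3 - V²/3)
((-55 - 21) - 1)*(-101) + (7995/22077 - 13215/r(40)) = ((-55 - 21) - 1)*(-101) + (7995/22077 - 13215/(-47/104 - 43/3*40 - ⅓*40²)) = (-76 - 1)*(-101) + (7995*(1/22077) - 13215/(-47/104 - 1720/3 - ⅓*1600)) = -77*(-101) + (2665/7359 - 13215/(-47/104 - 1720/3 - 1600/3)) = 7777 + (2665/7359 - 13215/(-345421/312)) = 7777 + (2665/7359 - 13215*(-312/345421)) = 7777 + (2665/7359 + 4123080/345421) = 7777 + 31262292685/2541953139 = 19800031854688/2541953139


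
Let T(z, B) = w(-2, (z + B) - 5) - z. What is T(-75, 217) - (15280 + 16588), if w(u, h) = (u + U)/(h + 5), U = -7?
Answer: -4514615/142 ≈ -31793.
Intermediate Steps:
w(u, h) = (-7 + u)/(5 + h) (w(u, h) = (u - 7)/(h + 5) = (-7 + u)/(5 + h))
T(z, B) = -z - 9/(B + z) (T(z, B) = (-7 - 2)/(5 + ((z + B) - 5)) - z = -9/(5 + ((B + z) - 5)) - z = -9/(5 + (-5 + B + z)) - z = -9/(B + z) - z = -z - 9/(B + z))
T(-75, 217) - (15280 + 16588) = (-9 - 1*(-75)*(217 - 75))/(217 - 75) - (15280 + 16588) = (-9 - 1*(-75)*142)/142 - 1*31868 = (-9 + 10650)/142 - 31868 = (1/142)*10641 - 31868 = 10641/142 - 31868 = -4514615/142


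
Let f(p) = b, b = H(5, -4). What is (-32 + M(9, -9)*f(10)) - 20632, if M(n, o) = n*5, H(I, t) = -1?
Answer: -20709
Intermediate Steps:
b = -1
f(p) = -1
M(n, o) = 5*n
(-32 + M(9, -9)*f(10)) - 20632 = (-32 + (5*9)*(-1)) - 20632 = (-32 + 45*(-1)) - 20632 = (-32 - 45) - 20632 = -77 - 20632 = -20709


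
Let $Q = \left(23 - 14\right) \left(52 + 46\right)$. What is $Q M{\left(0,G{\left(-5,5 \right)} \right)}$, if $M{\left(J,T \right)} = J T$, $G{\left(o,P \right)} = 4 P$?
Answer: $0$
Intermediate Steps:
$Q = 882$ ($Q = 9 \cdot 98 = 882$)
$Q M{\left(0,G{\left(-5,5 \right)} \right)} = 882 \cdot 0 \cdot 4 \cdot 5 = 882 \cdot 0 \cdot 20 = 882 \cdot 0 = 0$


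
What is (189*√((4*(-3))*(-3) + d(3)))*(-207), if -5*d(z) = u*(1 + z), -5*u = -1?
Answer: -312984*√14/5 ≈ -2.3422e+5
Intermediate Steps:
u = ⅕ (u = -⅕*(-1) = ⅕ ≈ 0.20000)
d(z) = -1/25 - z/25 (d(z) = -(1 + z)/25 = -(⅕ + z/5)/5 = -1/25 - z/25)
(189*√((4*(-3))*(-3) + d(3)))*(-207) = (189*√((4*(-3))*(-3) + (-1/25 - 1/25*3)))*(-207) = (189*√(-12*(-3) + (-1/25 - 3/25)))*(-207) = (189*√(36 - 4/25))*(-207) = (189*√(896/25))*(-207) = (189*(8*√14/5))*(-207) = (1512*√14/5)*(-207) = -312984*√14/5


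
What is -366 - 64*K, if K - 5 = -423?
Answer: 26386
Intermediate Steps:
K = -418 (K = 5 - 423 = -418)
-366 - 64*K = -366 - 64*(-418) = -366 + 26752 = 26386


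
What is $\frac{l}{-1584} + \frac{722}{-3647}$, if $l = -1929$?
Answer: $\frac{1963805}{1925616} \approx 1.0198$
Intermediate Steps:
$\frac{l}{-1584} + \frac{722}{-3647} = - \frac{1929}{-1584} + \frac{722}{-3647} = \left(-1929\right) \left(- \frac{1}{1584}\right) + 722 \left(- \frac{1}{3647}\right) = \frac{643}{528} - \frac{722}{3647} = \frac{1963805}{1925616}$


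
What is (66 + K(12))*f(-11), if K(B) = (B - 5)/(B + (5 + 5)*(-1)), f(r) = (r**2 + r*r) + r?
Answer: 32109/2 ≈ 16055.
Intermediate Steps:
f(r) = r + 2*r**2 (f(r) = (r**2 + r**2) + r = 2*r**2 + r = r + 2*r**2)
K(B) = (-5 + B)/(-10 + B) (K(B) = (-5 + B)/(B + 10*(-1)) = (-5 + B)/(B - 10) = (-5 + B)/(-10 + B))
(66 + K(12))*f(-11) = (66 + (-5 + 12)/(-10 + 12))*(-11*(1 + 2*(-11))) = (66 + 7/2)*(-11*(1 - 22)) = (66 + (1/2)*7)*(-11*(-21)) = (66 + 7/2)*231 = (139/2)*231 = 32109/2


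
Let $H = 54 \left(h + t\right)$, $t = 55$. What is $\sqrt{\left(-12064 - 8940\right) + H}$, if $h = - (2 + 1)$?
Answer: $2 i \sqrt{4549} \approx 134.89 i$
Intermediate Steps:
$h = -3$ ($h = \left(-1\right) 3 = -3$)
$H = 2808$ ($H = 54 \left(-3 + 55\right) = 54 \cdot 52 = 2808$)
$\sqrt{\left(-12064 - 8940\right) + H} = \sqrt{\left(-12064 - 8940\right) + 2808} = \sqrt{-21004 + 2808} = \sqrt{-18196} = 2 i \sqrt{4549}$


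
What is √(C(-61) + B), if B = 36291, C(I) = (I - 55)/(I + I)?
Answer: √135042349/61 ≈ 190.50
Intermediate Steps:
C(I) = (-55 + I)/(2*I) (C(I) = (-55 + I)/((2*I)) = (-55 + I)*(1/(2*I)) = (-55 + I)/(2*I))
√(C(-61) + B) = √((½)*(-55 - 61)/(-61) + 36291) = √((½)*(-1/61)*(-116) + 36291) = √(58/61 + 36291) = √(2213809/61) = √135042349/61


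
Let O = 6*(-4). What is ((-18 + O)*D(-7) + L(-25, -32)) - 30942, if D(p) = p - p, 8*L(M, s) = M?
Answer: -247561/8 ≈ -30945.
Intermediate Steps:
L(M, s) = M/8
O = -24
D(p) = 0
((-18 + O)*D(-7) + L(-25, -32)) - 30942 = ((-18 - 24)*0 + (1/8)*(-25)) - 30942 = (-42*0 - 25/8) - 30942 = (0 - 25/8) - 30942 = -25/8 - 30942 = -247561/8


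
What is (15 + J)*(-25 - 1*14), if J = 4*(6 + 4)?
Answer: -2145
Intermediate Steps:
J = 40 (J = 4*10 = 40)
(15 + J)*(-25 - 1*14) = (15 + 40)*(-25 - 1*14) = 55*(-25 - 14) = 55*(-39) = -2145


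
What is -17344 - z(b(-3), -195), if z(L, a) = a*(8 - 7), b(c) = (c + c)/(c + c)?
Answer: -17149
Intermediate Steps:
b(c) = 1 (b(c) = (2*c)/((2*c)) = (2*c)*(1/(2*c)) = 1)
z(L, a) = a (z(L, a) = a*1 = a)
-17344 - z(b(-3), -195) = -17344 - 1*(-195) = -17344 + 195 = -17149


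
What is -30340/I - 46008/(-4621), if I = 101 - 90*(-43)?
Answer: 42496628/18349991 ≈ 2.3159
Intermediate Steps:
I = 3971 (I = 101 + 3870 = 3971)
-30340/I - 46008/(-4621) = -30340/3971 - 46008/(-4621) = -30340*1/3971 - 46008*(-1/4621) = -30340/3971 + 46008/4621 = 42496628/18349991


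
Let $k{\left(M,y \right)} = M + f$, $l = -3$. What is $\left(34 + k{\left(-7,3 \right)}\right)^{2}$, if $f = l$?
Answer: $576$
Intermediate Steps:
$f = -3$
$k{\left(M,y \right)} = -3 + M$ ($k{\left(M,y \right)} = M - 3 = -3 + M$)
$\left(34 + k{\left(-7,3 \right)}\right)^{2} = \left(34 - 10\right)^{2} = 24^{2} = 576$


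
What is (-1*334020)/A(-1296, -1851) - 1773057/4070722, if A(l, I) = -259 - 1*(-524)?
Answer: -272034484509/215748266 ≈ -1260.9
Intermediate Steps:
A(l, I) = 265 (A(l, I) = -259 + 524 = 265)
(-1*334020)/A(-1296, -1851) - 1773057/4070722 = -1*334020/265 - 1773057/4070722 = -334020*1/265 - 1773057*1/4070722 = -66804/53 - 1773057/4070722 = -272034484509/215748266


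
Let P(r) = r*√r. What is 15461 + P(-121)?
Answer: 15461 - 1331*I ≈ 15461.0 - 1331.0*I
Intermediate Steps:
P(r) = r^(3/2)
15461 + P(-121) = 15461 + (-121)^(3/2) = 15461 - 1331*I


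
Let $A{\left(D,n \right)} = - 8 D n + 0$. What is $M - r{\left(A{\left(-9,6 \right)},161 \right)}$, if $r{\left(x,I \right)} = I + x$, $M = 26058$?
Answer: $25465$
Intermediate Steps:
$A{\left(D,n \right)} = - 8 D n$ ($A{\left(D,n \right)} = - 8 D n + 0 = - 8 D n$)
$M - r{\left(A{\left(-9,6 \right)},161 \right)} = 26058 - \left(161 - \left(-72\right) 6\right) = 26058 - \left(161 + 432\right) = 26058 - 593 = 25465$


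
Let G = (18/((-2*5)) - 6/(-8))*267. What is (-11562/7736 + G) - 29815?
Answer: -291036487/9670 ≈ -30097.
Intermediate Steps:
G = -5607/20 (G = (18/(-10) - 6*(-⅛))*267 = (18*(-⅒) + ¾)*267 = (-9/5 + ¾)*267 = -21/20*267 = -5607/20 ≈ -280.35)
(-11562/7736 + G) - 29815 = (-11562/7736 - 5607/20) - 29815 = (-11562*1/7736 - 5607/20) - 29815 = (-5781/3868 - 5607/20) - 29815 = -2725437/9670 - 29815 = -291036487/9670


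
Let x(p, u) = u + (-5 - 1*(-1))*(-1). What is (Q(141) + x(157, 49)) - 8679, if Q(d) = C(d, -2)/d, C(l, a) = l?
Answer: -8625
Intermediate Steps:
x(p, u) = 4 + u (x(p, u) = u + (-5 + 1)*(-1) = u - 4*(-1) = u + 4 = 4 + u)
Q(d) = 1 (Q(d) = d/d = 1)
(Q(141) + x(157, 49)) - 8679 = (1 + (4 + 49)) - 8679 = (1 + 53) - 8679 = 54 - 8679 = -8625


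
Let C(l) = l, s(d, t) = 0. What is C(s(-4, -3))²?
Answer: 0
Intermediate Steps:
C(s(-4, -3))² = 0² = 0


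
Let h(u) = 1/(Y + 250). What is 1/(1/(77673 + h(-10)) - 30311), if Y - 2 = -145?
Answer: -8311012/251915084625 ≈ -3.2991e-5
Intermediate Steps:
Y = -143 (Y = 2 - 145 = -143)
h(u) = 1/107 (h(u) = 1/(-143 + 250) = 1/107)
1/(1/(77673 + h(-10)) - 30311) = 1/(1/(77673 + 1/107) - 30311) = 1/(1/(8311012/107) - 30311) = 1/(107/8311012 - 30311) = 1/(-251915084625/8311012) = -8311012/251915084625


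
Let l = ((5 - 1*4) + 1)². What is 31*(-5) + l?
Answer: -151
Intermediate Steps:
l = 4 (l = ((5 - 4) + 1)² = (1 + 1)² = 2² = 4)
31*(-5) + l = 31*(-5) + 4 = -155 + 4 = -151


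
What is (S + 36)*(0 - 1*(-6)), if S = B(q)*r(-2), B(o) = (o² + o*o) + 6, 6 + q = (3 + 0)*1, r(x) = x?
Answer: -72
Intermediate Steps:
q = -3 (q = -6 + (3 + 0)*1 = -6 + 3*1 = -6 + 3 = -3)
B(o) = 6 + 2*o² (B(o) = (o² + o²) + 6 = 2*o² + 6 = 6 + 2*o²)
S = -48 (S = (6 + 2*(-3)²)*(-2) = (6 + 2*9)*(-2) = (6 + 18)*(-2) = 24*(-2) = -48)
(S + 36)*(0 - 1*(-6)) = (-48 + 36)*(0 - 1*(-6)) = -12*(0 + 6) = -12*6 = -72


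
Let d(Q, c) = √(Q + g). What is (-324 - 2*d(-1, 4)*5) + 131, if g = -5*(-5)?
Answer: -193 - 20*√6 ≈ -241.99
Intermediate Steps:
g = 25
d(Q, c) = √(25 + Q) (d(Q, c) = √(Q + 25) = √(25 + Q))
(-324 - 2*d(-1, 4)*5) + 131 = (-324 - 2*√(25 - 1)*5) + 131 = (-324 - 4*√6*5) + 131 = (-324 - 20*√6) + 131 = -193 - 20*√6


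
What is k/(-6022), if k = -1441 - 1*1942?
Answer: 3383/6022 ≈ 0.56177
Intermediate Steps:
k = -3383 (k = -1441 - 1942 = -3383)
k/(-6022) = -3383/(-6022) = -3383*(-1/6022) = 3383/6022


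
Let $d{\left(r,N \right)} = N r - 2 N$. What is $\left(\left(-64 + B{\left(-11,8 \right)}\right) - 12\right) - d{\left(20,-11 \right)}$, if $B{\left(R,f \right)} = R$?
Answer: $111$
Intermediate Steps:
$d{\left(r,N \right)} = - 2 N + N r$
$\left(\left(-64 + B{\left(-11,8 \right)}\right) - 12\right) - d{\left(20,-11 \right)} = \left(\left(-64 - 11\right) - 12\right) - - 11 \left(-2 + 20\right) = \left(-75 - 12\right) - \left(-11\right) 18 = -87 - -198 = -87 + 198 = 111$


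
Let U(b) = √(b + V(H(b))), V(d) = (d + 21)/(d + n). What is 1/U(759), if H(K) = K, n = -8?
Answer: √47629171/190263 ≈ 0.036273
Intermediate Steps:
V(d) = (21 + d)/(-8 + d) (V(d) = (d + 21)/(d - 8) = (21 + d)/(-8 + d))
U(b) = √(b + (21 + b)/(-8 + b))
1/U(759) = 1/(√((21 + 759 + 759*(-8 + 759))/(-8 + 759))) = 1/(√((21 + 759 + 759*751)/751)) = 1/(√((21 + 759 + 570009)/751)) = 1/(√((1/751)*570789)) = 1/(√(570789/751)) = 1/(3*√47629171/751) = √47629171/190263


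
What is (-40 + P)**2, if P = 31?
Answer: 81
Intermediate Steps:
(-40 + P)**2 = (-40 + 31)**2 = (-9)**2 = 81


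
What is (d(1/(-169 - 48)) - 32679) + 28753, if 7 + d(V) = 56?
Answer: -3877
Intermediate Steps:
d(V) = 49 (d(V) = -7 + 56 = 49)
(d(1/(-169 - 48)) - 32679) + 28753 = (49 - 32679) + 28753 = -32630 + 28753 = -3877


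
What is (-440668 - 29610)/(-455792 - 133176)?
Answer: 2833/3548 ≈ 0.79848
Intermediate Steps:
(-440668 - 29610)/(-455792 - 133176) = -470278/(-588968) = -470278*(-1/588968) = 2833/3548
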